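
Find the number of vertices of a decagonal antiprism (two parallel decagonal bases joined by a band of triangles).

An antiprism on an n-gon has two n-gon caps and 2n triangles: V = 2·10 = 20, E = 4·10 = 40, F = 2·10 + 2 = 22.
Check: V − E + F = 20 − 40 + 22 = 2.

20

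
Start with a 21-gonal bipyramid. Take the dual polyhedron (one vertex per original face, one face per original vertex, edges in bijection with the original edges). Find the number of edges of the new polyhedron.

63

The base solid has V = 23, E = 63, F = 42.
The dual swaps V and F and preserves E: V′ = F = 42, E′ = E = 63, F′ = V = 23.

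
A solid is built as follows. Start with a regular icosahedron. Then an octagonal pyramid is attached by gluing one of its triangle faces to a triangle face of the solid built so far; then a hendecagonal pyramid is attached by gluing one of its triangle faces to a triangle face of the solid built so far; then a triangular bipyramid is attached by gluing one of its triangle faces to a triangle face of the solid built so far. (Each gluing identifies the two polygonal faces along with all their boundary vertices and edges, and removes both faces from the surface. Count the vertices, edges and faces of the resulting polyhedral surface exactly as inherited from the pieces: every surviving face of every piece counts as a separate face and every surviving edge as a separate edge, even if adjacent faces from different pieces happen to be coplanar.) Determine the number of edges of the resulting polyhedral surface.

68

A regular icosahedron: V=12, E=30, F=20.
Attach an octagonal pyramid (V=9, E=16, F=9) along a 3-gon: merge 3 vertices and 3 edges, delete both glued faces → V=18, E=43, F=27.
Attach a hendecagonal pyramid (V=12, E=22, F=12) along a 3-gon: merge 3 vertices and 3 edges, delete both glued faces → V=27, E=62, F=37.
Attach a triangular bipyramid (V=5, E=9, F=6) along a 3-gon: merge 3 vertices and 3 edges, delete both glued faces → V=29, E=68, F=41.
Check: V − E + F = 29 − 68 + 41 = 2.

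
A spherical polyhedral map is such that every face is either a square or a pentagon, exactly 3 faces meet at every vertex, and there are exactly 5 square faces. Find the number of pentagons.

2

Let x be the number of pentagons; then F = 5 + x.
Edge–face incidences: 2E = 4·5 + 5·x = 20 + 5x.
Every vertex has degree 3, so 3V = 2E.
Euler: V − E + F = 2 ⇒ (2E)/3 − E + (5 + x) = 2.
Multiply by 6: 2·(2E) − 3·(2E) + 6·(5 + x) = 12, i.e. 30 + 6x − (20 + 5x) = 12.
Collecting terms: x + 10 = 12, so x = 2.
Then 2E = 20 + 5·2 = 30, so E = 15, V = 2E/3 = 10, F = 5 + 2 = 7.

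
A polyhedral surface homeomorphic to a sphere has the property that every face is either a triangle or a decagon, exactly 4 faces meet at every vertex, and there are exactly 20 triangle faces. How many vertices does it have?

Let x be the number of decagons; then F = 20 + x.
Edge–face incidences: 2E = 3·20 + 10·x = 60 + 10x.
Every vertex has degree 4, so 4V = 2E.
Euler: V − E + F = 2 ⇒ (2E)/4 − E + (20 + x) = 2.
Multiply by 8: 2·(2E) − 4·(2E) + 8·(20 + x) = 16, i.e. 160 + 8x − 2·(60 + 10x) = 16.
Collecting terms: −12x + 40 = 16, so −12x = −24, so x = 2.
Then 2E = 60 + 10·2 = 80, so E = 40, V = 2E/4 = 20, F = 20 + 2 = 22.

20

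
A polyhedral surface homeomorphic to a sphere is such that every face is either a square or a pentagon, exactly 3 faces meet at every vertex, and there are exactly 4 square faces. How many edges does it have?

18

Let x be the number of pentagons; then F = 4 + x.
Edge–face incidences: 2E = 4·4 + 5·x = 16 + 5x.
Every vertex has degree 3, so 3V = 2E.
Euler: V − E + F = 2 ⇒ (2E)/3 − E + (4 + x) = 2.
Multiply by 6: 2·(2E) − 3·(2E) + 6·(4 + x) = 12, i.e. 24 + 6x − (16 + 5x) = 12.
Collecting terms: x + 8 = 12, so x = 4.
Then 2E = 16 + 5·4 = 36, so E = 18, V = 2E/3 = 12, F = 4 + 4 = 8.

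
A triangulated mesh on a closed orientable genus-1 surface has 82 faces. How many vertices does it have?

41

χ = 2 − 2·1 = 0, and every face is a triangle so 3F = 2E.
E = 3·82/2 = 123. Then V = 0 + E − F = 0 + 123 − 82 = 41.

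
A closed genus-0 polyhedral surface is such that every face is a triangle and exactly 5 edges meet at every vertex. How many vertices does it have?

12

Each face has 3 edges and each edge borders two faces, so 2E = 3F.
Each vertex has degree 5, so 5V = 2E and hence V = 3F/5.
Euler: V − E + F = 2 ⇒ (3F/5) − (3F/2) + F = 2.
Multiply by 10: (6 − 15 + 10)F = 20, i.e. 1F = 20.
So F = 20, E = 3·20/2 = 30, V = 3·20/5 = 12.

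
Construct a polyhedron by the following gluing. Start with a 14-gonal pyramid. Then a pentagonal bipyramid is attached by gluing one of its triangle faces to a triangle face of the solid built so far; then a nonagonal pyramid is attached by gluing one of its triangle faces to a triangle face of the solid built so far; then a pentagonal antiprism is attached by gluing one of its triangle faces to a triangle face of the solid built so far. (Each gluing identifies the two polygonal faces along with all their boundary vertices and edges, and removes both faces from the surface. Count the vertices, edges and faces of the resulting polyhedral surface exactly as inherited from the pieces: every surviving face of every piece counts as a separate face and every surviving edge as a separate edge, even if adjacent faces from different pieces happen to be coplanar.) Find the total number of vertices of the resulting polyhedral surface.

33

A 14-gonal pyramid: V=15, E=28, F=15.
Attach a pentagonal bipyramid (V=7, E=15, F=10) along a 3-gon: merge 3 vertices and 3 edges, delete both glued faces → V=19, E=40, F=23.
Attach a nonagonal pyramid (V=10, E=18, F=10) along a 3-gon: merge 3 vertices and 3 edges, delete both glued faces → V=26, E=55, F=31.
Attach a pentagonal antiprism (V=10, E=20, F=12) along a 3-gon: merge 3 vertices and 3 edges, delete both glued faces → V=33, E=72, F=41.
Check: V − E + F = 33 − 72 + 41 = 2.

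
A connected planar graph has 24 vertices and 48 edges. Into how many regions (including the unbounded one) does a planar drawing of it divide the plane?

26

Euler's formula for a connected plane graph: V − E + F = 2, so F = 2 − 24 + 48 = 26.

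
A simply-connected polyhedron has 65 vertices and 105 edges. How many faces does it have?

Here V − E + F = 2.
F = 2 − V + E = 2 − 65 + 105 = 42.

42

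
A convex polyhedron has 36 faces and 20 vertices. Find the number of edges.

54

Here V − E + F = 2.
E = V + F − (2) = 20 + 36 − (2) = 54.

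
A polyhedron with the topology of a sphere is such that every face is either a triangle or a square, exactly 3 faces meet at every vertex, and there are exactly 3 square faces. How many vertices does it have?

Let x be the number of triangles; then F = 3 + x.
Edge–face incidences: 2E = 4·3 + 3·x = 12 + 3x.
Every vertex has degree 3, so 3V = 2E.
Euler: V − E + F = 2 ⇒ (2E)/3 − E + (3 + x) = 2.
Multiply by 6: 2·(2E) − 3·(2E) + 6·(3 + x) = 12, i.e. 18 + 6x − (12 + 3x) = 12.
Collecting terms: 3x + 6 = 12, so 3x = 6, so x = 2.
Then 2E = 12 + 3·2 = 18, so E = 9, V = 2E/3 = 6, F = 3 + 2 = 5.

6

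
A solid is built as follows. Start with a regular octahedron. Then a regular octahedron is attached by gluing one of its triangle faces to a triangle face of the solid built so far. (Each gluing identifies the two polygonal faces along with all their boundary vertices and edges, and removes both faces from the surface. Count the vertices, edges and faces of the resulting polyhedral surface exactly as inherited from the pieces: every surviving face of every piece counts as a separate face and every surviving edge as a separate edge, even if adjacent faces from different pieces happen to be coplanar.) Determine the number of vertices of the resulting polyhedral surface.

A regular octahedron: V=6, E=12, F=8.
Attach a regular octahedron (V=6, E=12, F=8) along a 3-gon: merge 3 vertices and 3 edges, delete both glued faces → V=9, E=21, F=14.
Check: V − E + F = 9 − 21 + 14 = 2.

9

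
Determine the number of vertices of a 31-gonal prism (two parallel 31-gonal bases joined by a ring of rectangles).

62

A prism on an n-gon has two n-gon bases and n rectangular sides: V = 2·31 = 62, E = 3·31 = 93, F = 31 + 2 = 33.
Check: V − E + F = 62 − 93 + 33 = 2.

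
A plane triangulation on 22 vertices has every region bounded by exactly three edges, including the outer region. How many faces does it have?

In a plane triangulation 3F = 2E and V − E + F = 2, so F = 2V − 4 = 2·22 − 4 = 40.

40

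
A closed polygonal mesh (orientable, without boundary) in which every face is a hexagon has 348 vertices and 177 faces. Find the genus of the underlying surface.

4

Every face is a hexagon, so 2E = 6·177 = 1062, giving E = 531.
χ = V − E + F = 348 − 531 + 177 = -6.
For a closed orientable surface χ = 2 − 2g, so g = (2 − (-6))/2 = 4.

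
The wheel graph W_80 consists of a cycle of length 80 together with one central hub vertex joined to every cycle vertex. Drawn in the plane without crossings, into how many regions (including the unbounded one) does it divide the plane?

W_80 has V = 80 + 1 = 81 vertices and E = 2·80 = 160 edges.
By Euler's formula F = 2 − V + E = 2 − 81 + 160 = 81.

81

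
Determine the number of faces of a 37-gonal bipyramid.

74

A bipyramid over an n-gon has 2n triangular faces and n + 2 vertices: V = 37 + 2 = 39, E = 3·37 = 111, F = 2·37 = 74.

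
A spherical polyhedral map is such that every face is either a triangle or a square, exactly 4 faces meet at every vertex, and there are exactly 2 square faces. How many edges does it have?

16

Let x be the number of triangles; then F = 2 + x.
Edge–face incidences: 2E = 4·2 + 3·x = 8 + 3x.
Every vertex has degree 4, so 4V = 2E.
Euler: V − E + F = 2 ⇒ (2E)/4 − E + (2 + x) = 2.
Multiply by 8: 2·(2E) − 4·(2E) + 8·(2 + x) = 16, i.e. 16 + 8x − 2·(8 + 3x) = 16.
Collecting terms: 2x = 16, so x = 8.
Then 2E = 8 + 3·8 = 32, so E = 16, V = 2E/4 = 8, F = 2 + 8 = 10.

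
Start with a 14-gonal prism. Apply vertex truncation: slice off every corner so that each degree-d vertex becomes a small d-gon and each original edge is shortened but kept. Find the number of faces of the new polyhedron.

44

The base solid has V = 28, E = 42, F = 16.
Truncation replaces each original edge-end by a new vertex, so V′ = 2E = 84.
Each original edge survives, and each old vertex of degree d contributes d new edges; summing degrees gives Σd = 2E, so E′ = E + 2E = 3E = 126.
Each original face survives and each original vertex becomes one new face: F′ = F + V = 44.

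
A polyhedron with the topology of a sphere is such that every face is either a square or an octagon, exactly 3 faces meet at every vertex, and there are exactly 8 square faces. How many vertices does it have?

16

Let x be the number of octagons; then F = 8 + x.
Edge–face incidences: 2E = 4·8 + 8·x = 32 + 8x.
Every vertex has degree 3, so 3V = 2E.
Euler: V − E + F = 2 ⇒ (2E)/3 − E + (8 + x) = 2.
Multiply by 6: 2·(2E) − 3·(2E) + 6·(8 + x) = 12, i.e. 48 + 6x − (32 + 8x) = 12.
Collecting terms: −2x + 16 = 12, so −2x = −4, so x = 2.
Then 2E = 32 + 8·2 = 48, so E = 24, V = 2E/3 = 16, F = 8 + 2 = 10.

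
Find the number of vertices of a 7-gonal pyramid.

8

A pyramid on an n-gon base has one n-gon and n triangles: V = 7 + 1 = 8, E = 2·7 = 14, F = 7 + 1 = 8.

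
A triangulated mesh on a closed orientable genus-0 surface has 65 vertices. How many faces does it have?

χ = 2 − 2·0 = 2, and every face is a triangle so 3F = 2E.
V − E + F = 2 with E = 3F/2 gives 65 − (3/2 − 1)·F = 2, so F = 126 and E = 189.

126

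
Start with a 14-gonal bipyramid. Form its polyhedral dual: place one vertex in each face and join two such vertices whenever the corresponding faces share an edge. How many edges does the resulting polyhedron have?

42

The base solid has V = 16, E = 42, F = 28.
The dual swaps V and F and preserves E: V′ = F = 28, E′ = E = 42, F′ = V = 16.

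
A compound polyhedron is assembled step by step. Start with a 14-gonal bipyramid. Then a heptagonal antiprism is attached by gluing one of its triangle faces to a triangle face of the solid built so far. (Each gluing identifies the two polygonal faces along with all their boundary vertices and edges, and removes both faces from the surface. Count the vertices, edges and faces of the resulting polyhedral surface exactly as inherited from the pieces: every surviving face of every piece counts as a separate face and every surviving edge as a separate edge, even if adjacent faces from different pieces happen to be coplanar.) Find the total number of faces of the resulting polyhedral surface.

A 14-gonal bipyramid: V=16, E=42, F=28.
Attach a heptagonal antiprism (V=14, E=28, F=16) along a 3-gon: merge 3 vertices and 3 edges, delete both glued faces → V=27, E=67, F=42.
Check: V − E + F = 27 − 67 + 42 = 2.

42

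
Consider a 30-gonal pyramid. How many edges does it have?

A pyramid on an n-gon base has one n-gon and n triangles: V = 30 + 1 = 31, E = 2·30 = 60, F = 30 + 1 = 31.

60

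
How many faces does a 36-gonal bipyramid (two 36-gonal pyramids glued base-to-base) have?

72

A bipyramid over an n-gon has 2n triangular faces and n + 2 vertices: V = 36 + 2 = 38, E = 3·36 = 108, F = 2·36 = 72.
Check: V − E + F = 38 − 108 + 72 = 2.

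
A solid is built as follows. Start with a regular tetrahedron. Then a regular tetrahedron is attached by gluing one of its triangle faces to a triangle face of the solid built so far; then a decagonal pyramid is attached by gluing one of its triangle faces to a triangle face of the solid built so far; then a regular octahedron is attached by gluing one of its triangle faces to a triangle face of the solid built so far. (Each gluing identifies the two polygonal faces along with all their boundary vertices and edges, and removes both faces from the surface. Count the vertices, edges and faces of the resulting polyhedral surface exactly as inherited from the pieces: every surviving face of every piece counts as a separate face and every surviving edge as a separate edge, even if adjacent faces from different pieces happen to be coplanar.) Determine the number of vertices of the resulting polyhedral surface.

A regular tetrahedron: V=4, E=6, F=4.
Attach a regular tetrahedron (V=4, E=6, F=4) along a 3-gon: merge 3 vertices and 3 edges, delete both glued faces → V=5, E=9, F=6.
Attach a decagonal pyramid (V=11, E=20, F=11) along a 3-gon: merge 3 vertices and 3 edges, delete both glued faces → V=13, E=26, F=15.
Attach a regular octahedron (V=6, E=12, F=8) along a 3-gon: merge 3 vertices and 3 edges, delete both glued faces → V=16, E=35, F=21.
Check: V − E + F = 16 − 35 + 21 = 2.

16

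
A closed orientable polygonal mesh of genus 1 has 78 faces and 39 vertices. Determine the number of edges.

For a closed orientable surface of genus 1, χ = 2 − 2·1 = 0.
E = V + F − (0) = 39 + 78 − (0) = 117.

117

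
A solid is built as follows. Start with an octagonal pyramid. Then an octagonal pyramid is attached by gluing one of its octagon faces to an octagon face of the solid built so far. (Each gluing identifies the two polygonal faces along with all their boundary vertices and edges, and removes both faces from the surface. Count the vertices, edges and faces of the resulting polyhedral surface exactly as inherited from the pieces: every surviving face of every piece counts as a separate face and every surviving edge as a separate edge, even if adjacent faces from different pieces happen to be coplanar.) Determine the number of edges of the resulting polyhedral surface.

24

An octagonal pyramid: V=9, E=16, F=9.
Attach an octagonal pyramid (V=9, E=16, F=9) along an 8-gon: merge 8 vertices and 8 edges, delete both glued faces → V=10, E=24, F=16.
Check: V − E + F = 10 − 24 + 16 = 2.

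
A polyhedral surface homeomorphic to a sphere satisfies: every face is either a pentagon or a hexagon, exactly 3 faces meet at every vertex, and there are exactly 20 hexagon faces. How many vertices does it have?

Let x be the number of pentagons; then F = 20 + x.
Edge–face incidences: 2E = 6·20 + 5·x = 120 + 5x.
Every vertex has degree 3, so 3V = 2E.
Euler: V − E + F = 2 ⇒ (2E)/3 − E + (20 + x) = 2.
Multiply by 6: 2·(2E) − 3·(2E) + 6·(20 + x) = 12, i.e. 120 + 6x − (120 + 5x) = 12.
Collecting terms: x = 12.
Then 2E = 120 + 5·12 = 180, so E = 90, V = 2E/3 = 60, F = 20 + 12 = 32.

60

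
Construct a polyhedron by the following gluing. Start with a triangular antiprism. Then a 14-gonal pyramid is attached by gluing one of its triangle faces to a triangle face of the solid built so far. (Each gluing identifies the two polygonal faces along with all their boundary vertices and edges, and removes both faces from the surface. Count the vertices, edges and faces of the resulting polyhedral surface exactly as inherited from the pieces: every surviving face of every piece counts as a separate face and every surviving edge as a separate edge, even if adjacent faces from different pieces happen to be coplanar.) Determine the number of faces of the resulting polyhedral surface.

A triangular antiprism: V=6, E=12, F=8.
Attach a 14-gonal pyramid (V=15, E=28, F=15) along a 3-gon: merge 3 vertices and 3 edges, delete both glued faces → V=18, E=37, F=21.
Check: V − E + F = 18 − 37 + 21 = 2.

21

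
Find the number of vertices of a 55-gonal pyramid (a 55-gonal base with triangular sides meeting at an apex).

56

A pyramid on an n-gon base has one n-gon and n triangles: V = 55 + 1 = 56, E = 2·55 = 110, F = 55 + 1 = 56.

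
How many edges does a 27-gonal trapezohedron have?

108

The n-trapezohedron (dual of the n-antiprism) has V = 2·27 + 2 = 56, E = 4·27 = 108, F = 2·27 = 54.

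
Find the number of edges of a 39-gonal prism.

117

A prism on an n-gon has two n-gon bases and n rectangular sides: V = 2·39 = 78, E = 3·39 = 117, F = 39 + 2 = 41.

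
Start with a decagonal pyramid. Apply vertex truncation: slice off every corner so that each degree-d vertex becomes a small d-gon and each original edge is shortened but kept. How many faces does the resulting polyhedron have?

22

The base solid has V = 11, E = 20, F = 11.
Truncation replaces each original edge-end by a new vertex, so V′ = 2E = 40.
Each original edge survives, and each old vertex of degree d contributes d new edges; summing degrees gives Σd = 2E, so E′ = E + 2E = 3E = 60.
Each original face survives and each original vertex becomes one new face: F′ = F + V = 22.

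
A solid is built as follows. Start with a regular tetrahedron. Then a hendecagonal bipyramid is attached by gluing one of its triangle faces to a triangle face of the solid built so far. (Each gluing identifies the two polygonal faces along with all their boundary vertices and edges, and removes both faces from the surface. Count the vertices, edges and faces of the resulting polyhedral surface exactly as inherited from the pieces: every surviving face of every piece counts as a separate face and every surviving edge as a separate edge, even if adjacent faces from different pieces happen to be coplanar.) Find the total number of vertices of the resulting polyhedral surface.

14

A regular tetrahedron: V=4, E=6, F=4.
Attach a hendecagonal bipyramid (V=13, E=33, F=22) along a 3-gon: merge 3 vertices and 3 edges, delete both glued faces → V=14, E=36, F=24.
Check: V − E + F = 14 − 36 + 24 = 2.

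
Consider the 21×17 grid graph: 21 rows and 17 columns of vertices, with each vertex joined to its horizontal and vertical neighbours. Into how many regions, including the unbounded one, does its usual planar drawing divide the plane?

321

The grid has V = 21·17 = 357 vertices and E = 21·16 + 17·20 = 676 edges.
F = 2 − V + E = 2 − 357 + 676 = 321.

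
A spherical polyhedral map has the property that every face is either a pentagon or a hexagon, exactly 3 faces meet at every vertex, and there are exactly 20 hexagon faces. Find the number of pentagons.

12

Let x be the number of pentagons; then F = 20 + x.
Edge–face incidences: 2E = 6·20 + 5·x = 120 + 5x.
Every vertex has degree 3, so 3V = 2E.
Euler: V − E + F = 2 ⇒ (2E)/3 − E + (20 + x) = 2.
Multiply by 6: 2·(2E) − 3·(2E) + 6·(20 + x) = 12, i.e. 120 + 6x − (120 + 5x) = 12.
Collecting terms: x = 12.
Then 2E = 120 + 5·12 = 180, so E = 90, V = 2E/3 = 60, F = 20 + 12 = 32.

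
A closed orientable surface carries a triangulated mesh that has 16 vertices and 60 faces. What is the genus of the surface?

8

Every face is a triangle, so 2E = 3·60 = 180, giving E = 90.
χ = V − E + F = 16 − 90 + 60 = -14.
For a closed orientable surface χ = 2 − 2g, so g = (2 − (-14))/2 = 8.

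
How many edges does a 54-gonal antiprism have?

An antiprism on an n-gon has two n-gon caps and 2n triangles: V = 2·54 = 108, E = 4·54 = 216, F = 2·54 + 2 = 110.

216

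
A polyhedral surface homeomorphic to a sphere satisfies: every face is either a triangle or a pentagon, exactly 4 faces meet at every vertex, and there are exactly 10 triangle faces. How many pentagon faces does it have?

2

Let x be the number of pentagons; then F = 10 + x.
Edge–face incidences: 2E = 3·10 + 5·x = 30 + 5x.
Every vertex has degree 4, so 4V = 2E.
Euler: V − E + F = 2 ⇒ (2E)/4 − E + (10 + x) = 2.
Multiply by 8: 2·(2E) − 4·(2E) + 8·(10 + x) = 16, i.e. 80 + 8x − 2·(30 + 5x) = 16.
Collecting terms: −2x + 20 = 16, so −2x = −4, so x = 2.
Then 2E = 30 + 5·2 = 40, so E = 20, V = 2E/4 = 10, F = 10 + 2 = 12.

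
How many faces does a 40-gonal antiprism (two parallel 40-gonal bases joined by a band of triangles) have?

82

An antiprism on an n-gon has two n-gon caps and 2n triangles: V = 2·40 = 80, E = 4·40 = 160, F = 2·40 + 2 = 82.
Check: V − E + F = 80 − 160 + 82 = 2.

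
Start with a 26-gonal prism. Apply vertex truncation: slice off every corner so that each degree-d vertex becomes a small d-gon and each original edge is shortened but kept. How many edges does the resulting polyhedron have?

234

The base solid has V = 52, E = 78, F = 28.
Truncation replaces each original edge-end by a new vertex, so V′ = 2E = 156.
Each original edge survives, and each old vertex of degree d contributes d new edges; summing degrees gives Σd = 2E, so E′ = E + 2E = 3E = 234.
Each original face survives and each original vertex becomes one new face: F′ = F + V = 80.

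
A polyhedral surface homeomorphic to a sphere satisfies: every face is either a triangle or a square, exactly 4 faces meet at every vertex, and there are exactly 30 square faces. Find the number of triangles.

Let x be the number of triangles; then F = 30 + x.
Edge–face incidences: 2E = 4·30 + 3·x = 120 + 3x.
Every vertex has degree 4, so 4V = 2E.
Euler: V − E + F = 2 ⇒ (2E)/4 − E + (30 + x) = 2.
Multiply by 8: 2·(2E) − 4·(2E) + 8·(30 + x) = 16, i.e. 240 + 8x − 2·(120 + 3x) = 16.
Collecting terms: 2x = 16, so x = 8.
Then 2E = 120 + 3·8 = 144, so E = 72, V = 2E/4 = 36, F = 30 + 8 = 38.

8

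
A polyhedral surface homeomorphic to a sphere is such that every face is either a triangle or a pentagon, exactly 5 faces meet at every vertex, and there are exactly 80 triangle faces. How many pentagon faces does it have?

12

Let x be the number of pentagons; then F = 80 + x.
Edge–face incidences: 2E = 3·80 + 5·x = 240 + 5x.
Every vertex has degree 5, so 5V = 2E.
Euler: V − E + F = 2 ⇒ (2E)/5 − E + (80 + x) = 2.
Multiply by 10: 2·(2E) − 5·(2E) + 10·(80 + x) = 20, i.e. 800 + 10x − 3·(240 + 5x) = 20.
Collecting terms: −5x + 80 = 20, so −5x = −60, so x = 12.
Then 2E = 240 + 5·12 = 300, so E = 150, V = 2E/5 = 60, F = 80 + 12 = 92.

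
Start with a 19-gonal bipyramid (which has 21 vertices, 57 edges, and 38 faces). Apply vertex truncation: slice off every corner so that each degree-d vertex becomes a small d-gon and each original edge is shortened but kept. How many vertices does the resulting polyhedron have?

114

Truncation replaces each original edge-end by a new vertex, so V′ = 2E = 114.
Each original edge survives, and each old vertex of degree d contributes d new edges; summing degrees gives Σd = 2E, so E′ = E + 2E = 3E = 171.
Each original face survives and each original vertex becomes one new face: F′ = F + V = 59.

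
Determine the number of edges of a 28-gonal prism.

A prism on an n-gon has two n-gon bases and n rectangular sides: V = 2·28 = 56, E = 3·28 = 84, F = 28 + 2 = 30.
Check: V − E + F = 56 − 84 + 30 = 2.

84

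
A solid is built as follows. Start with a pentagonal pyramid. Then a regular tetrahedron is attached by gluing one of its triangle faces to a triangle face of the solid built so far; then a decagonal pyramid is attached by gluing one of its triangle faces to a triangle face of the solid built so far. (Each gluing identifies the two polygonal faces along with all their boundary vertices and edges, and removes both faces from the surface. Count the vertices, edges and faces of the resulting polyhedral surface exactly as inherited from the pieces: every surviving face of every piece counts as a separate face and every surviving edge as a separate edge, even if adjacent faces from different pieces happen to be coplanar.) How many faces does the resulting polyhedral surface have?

17

A pentagonal pyramid: V=6, E=10, F=6.
Attach a regular tetrahedron (V=4, E=6, F=4) along a 3-gon: merge 3 vertices and 3 edges, delete both glued faces → V=7, E=13, F=8.
Attach a decagonal pyramid (V=11, E=20, F=11) along a 3-gon: merge 3 vertices and 3 edges, delete both glued faces → V=15, E=30, F=17.
Check: V − E + F = 15 − 30 + 17 = 2.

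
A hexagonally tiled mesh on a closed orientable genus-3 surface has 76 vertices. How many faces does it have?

χ = 2 − 2·3 = -4, and every face is a hexagon so 6F = 2E.
V − E + F = -4 with E = 6F/2 gives 76 − (6/2 − 1)·F = -4, so F = 40 and E = 120.

40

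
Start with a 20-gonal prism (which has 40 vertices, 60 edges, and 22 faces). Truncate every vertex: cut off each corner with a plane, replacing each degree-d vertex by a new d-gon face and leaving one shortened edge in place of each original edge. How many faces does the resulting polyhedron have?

62

Truncation replaces each original edge-end by a new vertex, so V′ = 2E = 120.
Each original edge survives, and each old vertex of degree d contributes d new edges; summing degrees gives Σd = 2E, so E′ = E + 2E = 3E = 180.
Each original face survives and each original vertex becomes one new face: F′ = F + V = 62.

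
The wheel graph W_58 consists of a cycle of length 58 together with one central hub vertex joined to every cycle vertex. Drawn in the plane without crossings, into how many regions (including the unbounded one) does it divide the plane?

W_58 has V = 58 + 1 = 59 vertices and E = 2·58 = 116 edges.
By Euler's formula F = 2 − V + E = 2 − 59 + 116 = 59.

59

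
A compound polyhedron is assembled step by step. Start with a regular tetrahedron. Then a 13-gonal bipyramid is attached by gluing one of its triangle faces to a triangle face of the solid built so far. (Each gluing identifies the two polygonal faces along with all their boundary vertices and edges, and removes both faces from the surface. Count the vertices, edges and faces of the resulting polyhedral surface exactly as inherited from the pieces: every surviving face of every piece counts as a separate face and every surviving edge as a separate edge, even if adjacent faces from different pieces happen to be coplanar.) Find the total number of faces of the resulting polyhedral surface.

28

A regular tetrahedron: V=4, E=6, F=4.
Attach a 13-gonal bipyramid (V=15, E=39, F=26) along a 3-gon: merge 3 vertices and 3 edges, delete both glued faces → V=16, E=42, F=28.
Check: V − E + F = 16 − 42 + 28 = 2.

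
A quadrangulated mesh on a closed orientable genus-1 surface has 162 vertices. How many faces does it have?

162

χ = 2 − 2·1 = 0, and every face is a square so 4F = 2E.
V − E + F = 0 with E = 4F/2 gives 162 − (4/2 − 1)·F = 0, so F = 162 and E = 324.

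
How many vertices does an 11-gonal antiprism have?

22

An antiprism on an n-gon has two n-gon caps and 2n triangles: V = 2·11 = 22, E = 4·11 = 44, F = 2·11 + 2 = 24.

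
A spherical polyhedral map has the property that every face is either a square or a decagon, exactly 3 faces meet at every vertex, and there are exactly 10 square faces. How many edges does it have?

30

Let x be the number of decagons; then F = 10 + x.
Edge–face incidences: 2E = 4·10 + 10·x = 40 + 10x.
Every vertex has degree 3, so 3V = 2E.
Euler: V − E + F = 2 ⇒ (2E)/3 − E + (10 + x) = 2.
Multiply by 6: 2·(2E) − 3·(2E) + 6·(10 + x) = 12, i.e. 60 + 6x − (40 + 10x) = 12.
Collecting terms: −4x + 20 = 12, so −4x = −8, so x = 2.
Then 2E = 40 + 10·2 = 60, so E = 30, V = 2E/3 = 20, F = 10 + 2 = 12.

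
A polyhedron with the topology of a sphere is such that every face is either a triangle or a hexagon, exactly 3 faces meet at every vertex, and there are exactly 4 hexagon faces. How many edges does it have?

Let x be the number of triangles; then F = 4 + x.
Edge–face incidences: 2E = 6·4 + 3·x = 24 + 3x.
Every vertex has degree 3, so 3V = 2E.
Euler: V − E + F = 2 ⇒ (2E)/3 − E + (4 + x) = 2.
Multiply by 6: 2·(2E) − 3·(2E) + 6·(4 + x) = 12, i.e. 24 + 6x − (24 + 3x) = 12.
Collecting terms: 3x = 12, so x = 4.
Then 2E = 24 + 3·4 = 36, so E = 18, V = 2E/3 = 12, F = 4 + 4 = 8.

18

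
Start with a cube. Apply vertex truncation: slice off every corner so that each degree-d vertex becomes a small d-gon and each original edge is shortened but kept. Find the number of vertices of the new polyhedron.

24

The base solid has V = 8, E = 12, F = 6.
Truncation replaces each original edge-end by a new vertex, so V′ = 2E = 24.
Each original edge survives, and each old vertex of degree d contributes d new edges; summing degrees gives Σd = 2E, so E′ = E + 2E = 3E = 36.
Each original face survives and each original vertex becomes one new face: F′ = F + V = 14.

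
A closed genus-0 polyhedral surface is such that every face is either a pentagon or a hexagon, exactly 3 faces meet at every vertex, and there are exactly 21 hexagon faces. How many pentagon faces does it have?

12

Let x be the number of pentagons; then F = 21 + x.
Edge–face incidences: 2E = 6·21 + 5·x = 126 + 5x.
Every vertex has degree 3, so 3V = 2E.
Euler: V − E + F = 2 ⇒ (2E)/3 − E + (21 + x) = 2.
Multiply by 6: 2·(2E) − 3·(2E) + 6·(21 + x) = 12, i.e. 126 + 6x − (126 + 5x) = 12.
Collecting terms: x = 12.
Then 2E = 126 + 5·12 = 186, so E = 93, V = 2E/3 = 62, F = 21 + 12 = 33.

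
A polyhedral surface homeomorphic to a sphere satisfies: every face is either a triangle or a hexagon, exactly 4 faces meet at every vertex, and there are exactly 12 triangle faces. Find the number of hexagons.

2

Let x be the number of hexagons; then F = 12 + x.
Edge–face incidences: 2E = 3·12 + 6·x = 36 + 6x.
Every vertex has degree 4, so 4V = 2E.
Euler: V − E + F = 2 ⇒ (2E)/4 − E + (12 + x) = 2.
Multiply by 8: 2·(2E) − 4·(2E) + 8·(12 + x) = 16, i.e. 96 + 8x − 2·(36 + 6x) = 16.
Collecting terms: −4x + 24 = 16, so −4x = −8, so x = 2.
Then 2E = 36 + 6·2 = 48, so E = 24, V = 2E/4 = 12, F = 12 + 2 = 14.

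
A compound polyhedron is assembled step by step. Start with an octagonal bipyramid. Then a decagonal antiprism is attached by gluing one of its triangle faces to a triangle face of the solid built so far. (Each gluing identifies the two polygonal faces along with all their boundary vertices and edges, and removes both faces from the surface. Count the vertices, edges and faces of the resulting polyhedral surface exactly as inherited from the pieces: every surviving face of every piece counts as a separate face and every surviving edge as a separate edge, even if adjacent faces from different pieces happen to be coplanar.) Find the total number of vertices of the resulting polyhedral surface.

An octagonal bipyramid: V=10, E=24, F=16.
Attach a decagonal antiprism (V=20, E=40, F=22) along a 3-gon: merge 3 vertices and 3 edges, delete both glued faces → V=27, E=61, F=36.
Check: V − E + F = 27 − 61 + 36 = 2.

27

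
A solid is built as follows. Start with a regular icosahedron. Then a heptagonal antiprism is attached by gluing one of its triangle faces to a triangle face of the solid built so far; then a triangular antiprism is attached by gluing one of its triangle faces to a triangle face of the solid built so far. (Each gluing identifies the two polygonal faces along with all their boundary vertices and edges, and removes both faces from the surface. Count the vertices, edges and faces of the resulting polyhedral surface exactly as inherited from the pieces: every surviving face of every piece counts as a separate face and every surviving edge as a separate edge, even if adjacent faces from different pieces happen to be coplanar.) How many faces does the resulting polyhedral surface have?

A regular icosahedron: V=12, E=30, F=20.
Attach a heptagonal antiprism (V=14, E=28, F=16) along a 3-gon: merge 3 vertices and 3 edges, delete both glued faces → V=23, E=55, F=34.
Attach a triangular antiprism (V=6, E=12, F=8) along a 3-gon: merge 3 vertices and 3 edges, delete both glued faces → V=26, E=64, F=40.
Check: V − E + F = 26 − 64 + 40 = 2.

40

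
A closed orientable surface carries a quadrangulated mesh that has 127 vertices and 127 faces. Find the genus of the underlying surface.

1

Every face is a square, so 2E = 4·127 = 508, giving E = 254.
χ = V − E + F = 127 − 254 + 127 = 0.
For a closed orientable surface χ = 2 − 2g, so g = (2 − (0))/2 = 1.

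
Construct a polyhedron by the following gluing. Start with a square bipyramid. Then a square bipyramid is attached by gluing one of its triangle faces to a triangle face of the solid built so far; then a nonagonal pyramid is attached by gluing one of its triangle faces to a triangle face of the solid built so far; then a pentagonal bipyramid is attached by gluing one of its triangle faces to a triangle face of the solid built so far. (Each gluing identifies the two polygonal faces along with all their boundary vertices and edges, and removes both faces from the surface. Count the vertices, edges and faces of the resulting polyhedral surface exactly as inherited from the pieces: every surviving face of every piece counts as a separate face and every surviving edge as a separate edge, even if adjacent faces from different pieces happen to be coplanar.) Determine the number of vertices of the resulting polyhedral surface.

20

A square bipyramid: V=6, E=12, F=8.
Attach a square bipyramid (V=6, E=12, F=8) along a 3-gon: merge 3 vertices and 3 edges, delete both glued faces → V=9, E=21, F=14.
Attach a nonagonal pyramid (V=10, E=18, F=10) along a 3-gon: merge 3 vertices and 3 edges, delete both glued faces → V=16, E=36, F=22.
Attach a pentagonal bipyramid (V=7, E=15, F=10) along a 3-gon: merge 3 vertices and 3 edges, delete both glued faces → V=20, E=48, F=30.
Check: V − E + F = 20 − 48 + 30 = 2.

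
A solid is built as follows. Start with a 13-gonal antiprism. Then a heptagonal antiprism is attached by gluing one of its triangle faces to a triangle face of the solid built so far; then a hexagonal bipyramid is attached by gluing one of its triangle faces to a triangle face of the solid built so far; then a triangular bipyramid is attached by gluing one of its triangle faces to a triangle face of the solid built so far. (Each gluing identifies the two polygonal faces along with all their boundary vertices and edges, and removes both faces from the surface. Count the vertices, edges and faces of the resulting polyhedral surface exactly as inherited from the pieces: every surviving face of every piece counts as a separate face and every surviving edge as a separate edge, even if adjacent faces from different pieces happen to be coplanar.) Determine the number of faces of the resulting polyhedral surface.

56

A 13-gonal antiprism: V=26, E=52, F=28.
Attach a heptagonal antiprism (V=14, E=28, F=16) along a 3-gon: merge 3 vertices and 3 edges, delete both glued faces → V=37, E=77, F=42.
Attach a hexagonal bipyramid (V=8, E=18, F=12) along a 3-gon: merge 3 vertices and 3 edges, delete both glued faces → V=42, E=92, F=52.
Attach a triangular bipyramid (V=5, E=9, F=6) along a 3-gon: merge 3 vertices and 3 edges, delete both glued faces → V=44, E=98, F=56.
Check: V − E + F = 44 − 98 + 56 = 2.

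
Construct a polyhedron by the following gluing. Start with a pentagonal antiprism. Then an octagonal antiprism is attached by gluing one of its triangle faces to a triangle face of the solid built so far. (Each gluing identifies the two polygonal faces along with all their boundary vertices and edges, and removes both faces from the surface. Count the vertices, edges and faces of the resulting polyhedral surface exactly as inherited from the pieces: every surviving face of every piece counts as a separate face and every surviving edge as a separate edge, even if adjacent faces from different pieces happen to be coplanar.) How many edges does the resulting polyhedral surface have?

A pentagonal antiprism: V=10, E=20, F=12.
Attach an octagonal antiprism (V=16, E=32, F=18) along a 3-gon: merge 3 vertices and 3 edges, delete both glued faces → V=23, E=49, F=28.
Check: V − E + F = 23 − 49 + 28 = 2.

49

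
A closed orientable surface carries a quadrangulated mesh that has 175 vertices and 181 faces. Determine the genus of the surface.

Every face is a square, so 2E = 4·181 = 724, giving E = 362.
χ = V − E + F = 175 − 362 + 181 = -6.
For a closed orientable surface χ = 2 − 2g, so g = (2 − (-6))/2 = 4.

4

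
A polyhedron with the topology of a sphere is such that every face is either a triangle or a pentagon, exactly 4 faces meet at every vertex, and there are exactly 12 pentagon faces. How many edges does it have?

Let x be the number of triangles; then F = 12 + x.
Edge–face incidences: 2E = 5·12 + 3·x = 60 + 3x.
Every vertex has degree 4, so 4V = 2E.
Euler: V − E + F = 2 ⇒ (2E)/4 − E + (12 + x) = 2.
Multiply by 8: 2·(2E) − 4·(2E) + 8·(12 + x) = 16, i.e. 96 + 8x − 2·(60 + 3x) = 16.
Collecting terms: 2x − 24 = 16, so 2x = 40, so x = 20.
Then 2E = 60 + 3·20 = 120, so E = 60, V = 2E/4 = 30, F = 12 + 20 = 32.

60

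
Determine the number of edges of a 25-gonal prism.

A prism on an n-gon has two n-gon bases and n rectangular sides: V = 2·25 = 50, E = 3·25 = 75, F = 25 + 2 = 27.
Check: V − E + F = 50 − 75 + 27 = 2.

75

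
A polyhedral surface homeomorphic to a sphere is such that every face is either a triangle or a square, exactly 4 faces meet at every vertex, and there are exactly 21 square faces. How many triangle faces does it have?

8

Let x be the number of triangles; then F = 21 + x.
Edge–face incidences: 2E = 4·21 + 3·x = 84 + 3x.
Every vertex has degree 4, so 4V = 2E.
Euler: V − E + F = 2 ⇒ (2E)/4 − E + (21 + x) = 2.
Multiply by 8: 2·(2E) − 4·(2E) + 8·(21 + x) = 16, i.e. 168 + 8x − 2·(84 + 3x) = 16.
Collecting terms: 2x = 16, so x = 8.
Then 2E = 84 + 3·8 = 108, so E = 54, V = 2E/4 = 27, F = 21 + 8 = 29.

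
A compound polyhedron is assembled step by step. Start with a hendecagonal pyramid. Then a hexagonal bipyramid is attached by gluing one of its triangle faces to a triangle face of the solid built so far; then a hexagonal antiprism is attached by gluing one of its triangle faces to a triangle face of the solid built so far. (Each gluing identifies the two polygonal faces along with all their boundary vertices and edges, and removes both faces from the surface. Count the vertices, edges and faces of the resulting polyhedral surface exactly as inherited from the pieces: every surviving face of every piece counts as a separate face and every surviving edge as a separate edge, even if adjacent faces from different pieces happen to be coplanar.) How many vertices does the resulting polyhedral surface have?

A hendecagonal pyramid: V=12, E=22, F=12.
Attach a hexagonal bipyramid (V=8, E=18, F=12) along a 3-gon: merge 3 vertices and 3 edges, delete both glued faces → V=17, E=37, F=22.
Attach a hexagonal antiprism (V=12, E=24, F=14) along a 3-gon: merge 3 vertices and 3 edges, delete both glued faces → V=26, E=58, F=34.
Check: V − E + F = 26 − 58 + 34 = 2.

26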